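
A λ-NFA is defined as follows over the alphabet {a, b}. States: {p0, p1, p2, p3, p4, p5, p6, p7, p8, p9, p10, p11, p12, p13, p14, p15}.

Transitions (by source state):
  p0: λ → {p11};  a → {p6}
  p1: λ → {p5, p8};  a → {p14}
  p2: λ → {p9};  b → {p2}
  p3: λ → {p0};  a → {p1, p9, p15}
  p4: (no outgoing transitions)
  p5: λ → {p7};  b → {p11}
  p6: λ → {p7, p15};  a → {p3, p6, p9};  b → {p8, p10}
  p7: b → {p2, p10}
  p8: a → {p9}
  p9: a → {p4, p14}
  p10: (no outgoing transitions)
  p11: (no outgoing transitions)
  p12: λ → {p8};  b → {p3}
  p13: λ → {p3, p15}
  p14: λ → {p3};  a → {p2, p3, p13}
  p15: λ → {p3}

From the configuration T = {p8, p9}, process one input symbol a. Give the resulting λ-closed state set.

{p0, p3, p4, p9, p11, p14}

p8 on a → {p9}.
p9 on a → {p4, p14}.
Union after reading a: {p4, p9, p14}.
Now take the λ-closure:
From p14 via λ: add p3.
From p3 via λ: add p0.
From p0 via λ: add p11.
No new states can be added; the closed set is {p0, p3, p4, p9, p11, p14}.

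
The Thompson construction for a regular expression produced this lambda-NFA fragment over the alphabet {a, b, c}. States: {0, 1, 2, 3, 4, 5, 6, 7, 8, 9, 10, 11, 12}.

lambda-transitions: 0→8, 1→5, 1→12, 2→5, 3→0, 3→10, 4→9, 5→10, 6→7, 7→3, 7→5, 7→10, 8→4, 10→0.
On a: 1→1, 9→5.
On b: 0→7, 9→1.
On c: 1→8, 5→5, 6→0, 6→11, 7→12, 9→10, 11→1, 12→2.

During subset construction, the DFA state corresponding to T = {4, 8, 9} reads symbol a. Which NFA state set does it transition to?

9 on a → {5}.
No a-transition from 4, 8.
Union after reading a: {5}.
Now take the lambda-closure:
From 5 via lambda: add 10.
From 10 via lambda: add 0.
From 0 via lambda: add 8.
From 8 via lambda: add 4.
From 4 via lambda: add 9.
No new states can be added; the closed set is {0, 4, 5, 8, 9, 10}.

{0, 4, 5, 8, 9, 10}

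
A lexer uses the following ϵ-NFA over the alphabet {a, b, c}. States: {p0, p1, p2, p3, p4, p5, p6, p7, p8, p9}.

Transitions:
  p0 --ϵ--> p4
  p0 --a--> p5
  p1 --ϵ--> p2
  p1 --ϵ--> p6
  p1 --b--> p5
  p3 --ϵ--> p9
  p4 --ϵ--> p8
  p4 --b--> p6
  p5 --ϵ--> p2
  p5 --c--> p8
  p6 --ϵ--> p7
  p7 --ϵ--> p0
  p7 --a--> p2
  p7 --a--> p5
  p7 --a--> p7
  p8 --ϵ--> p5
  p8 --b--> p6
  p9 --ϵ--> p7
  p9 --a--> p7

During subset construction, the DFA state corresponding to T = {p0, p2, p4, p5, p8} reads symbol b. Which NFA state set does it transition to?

p4 on b → {p6}.
p8 on b → {p6}.
No b-transition from p0, p2, p5.
Union after reading b: {p6}.
Now take the ϵ-closure:
From p6 via ϵ: add p7.
From p7 via ϵ: add p0.
From p0 via ϵ: add p4.
From p4 via ϵ: add p8.
From p8 via ϵ: add p5.
From p5 via ϵ: add p2.
No new states can be added; the closed set is {p0, p2, p4, p5, p6, p7, p8}.

{p0, p2, p4, p5, p6, p7, p8}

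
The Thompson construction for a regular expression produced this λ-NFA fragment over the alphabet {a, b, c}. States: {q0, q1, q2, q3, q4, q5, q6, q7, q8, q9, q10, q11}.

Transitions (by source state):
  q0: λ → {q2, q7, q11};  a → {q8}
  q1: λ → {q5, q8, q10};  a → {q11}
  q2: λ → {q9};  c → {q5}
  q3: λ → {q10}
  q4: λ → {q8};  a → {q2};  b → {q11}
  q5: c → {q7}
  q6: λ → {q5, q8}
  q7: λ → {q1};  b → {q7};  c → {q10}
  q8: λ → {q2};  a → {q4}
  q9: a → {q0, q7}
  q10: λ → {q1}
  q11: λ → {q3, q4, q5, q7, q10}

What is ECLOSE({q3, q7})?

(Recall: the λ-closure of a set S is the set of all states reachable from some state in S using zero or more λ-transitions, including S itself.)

Start with {q3, q7}.
From q3 via λ: add q10.
From q7 via λ: add q1.
From q1 via λ: add q5, q8.
From q8 via λ: add q2.
From q2 via λ: add q9.
No new states can be added; the closed set is {q1, q2, q3, q5, q7, q8, q9, q10}.

{q1, q2, q3, q5, q7, q8, q9, q10}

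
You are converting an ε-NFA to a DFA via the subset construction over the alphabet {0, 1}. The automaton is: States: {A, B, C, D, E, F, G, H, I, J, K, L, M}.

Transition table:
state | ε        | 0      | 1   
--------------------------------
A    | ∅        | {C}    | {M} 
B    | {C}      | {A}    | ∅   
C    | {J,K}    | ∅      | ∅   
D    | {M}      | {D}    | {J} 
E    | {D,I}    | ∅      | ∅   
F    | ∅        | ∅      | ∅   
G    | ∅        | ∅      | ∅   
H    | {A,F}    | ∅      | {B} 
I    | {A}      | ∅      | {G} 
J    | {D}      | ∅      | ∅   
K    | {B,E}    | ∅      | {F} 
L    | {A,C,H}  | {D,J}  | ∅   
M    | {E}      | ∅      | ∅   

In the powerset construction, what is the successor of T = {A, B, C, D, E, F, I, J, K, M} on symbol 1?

A on 1 → {M}.
D on 1 → {J}.
I on 1 → {G}.
K on 1 → {F}.
No 1-transition from B, C, E, F, J, M.
Union after reading 1: {F, G, J, M}.
Now take the ε-closure:
From J via ε: add D.
From M via ε: add E.
From E via ε: add I.
From I via ε: add A.
No new states can be added; the closed set is {A, D, E, F, G, I, J, M}.

{A, D, E, F, G, I, J, M}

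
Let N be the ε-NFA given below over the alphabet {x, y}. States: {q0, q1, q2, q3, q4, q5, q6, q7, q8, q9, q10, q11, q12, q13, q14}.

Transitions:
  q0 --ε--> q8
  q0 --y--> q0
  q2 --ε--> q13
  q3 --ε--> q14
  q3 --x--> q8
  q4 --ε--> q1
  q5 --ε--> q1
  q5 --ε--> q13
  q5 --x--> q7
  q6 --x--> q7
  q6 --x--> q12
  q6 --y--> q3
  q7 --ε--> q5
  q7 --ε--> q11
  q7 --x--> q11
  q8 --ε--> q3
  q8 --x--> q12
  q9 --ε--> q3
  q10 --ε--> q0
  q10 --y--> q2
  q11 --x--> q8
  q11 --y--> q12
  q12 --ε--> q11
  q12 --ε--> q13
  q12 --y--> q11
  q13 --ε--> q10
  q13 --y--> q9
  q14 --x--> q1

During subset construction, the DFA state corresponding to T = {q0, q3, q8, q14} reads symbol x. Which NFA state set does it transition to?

q3 on x → {q8}.
q8 on x → {q12}.
q14 on x → {q1}.
No x-transition from q0.
Union after reading x: {q1, q8, q12}.
Now take the ε-closure:
From q8 via ε: add q3.
From q12 via ε: add q11, q13.
From q3 via ε: add q14.
From q13 via ε: add q10.
From q10 via ε: add q0.
No new states can be added; the closed set is {q0, q1, q3, q8, q10, q11, q12, q13, q14}.

{q0, q1, q3, q8, q10, q11, q12, q13, q14}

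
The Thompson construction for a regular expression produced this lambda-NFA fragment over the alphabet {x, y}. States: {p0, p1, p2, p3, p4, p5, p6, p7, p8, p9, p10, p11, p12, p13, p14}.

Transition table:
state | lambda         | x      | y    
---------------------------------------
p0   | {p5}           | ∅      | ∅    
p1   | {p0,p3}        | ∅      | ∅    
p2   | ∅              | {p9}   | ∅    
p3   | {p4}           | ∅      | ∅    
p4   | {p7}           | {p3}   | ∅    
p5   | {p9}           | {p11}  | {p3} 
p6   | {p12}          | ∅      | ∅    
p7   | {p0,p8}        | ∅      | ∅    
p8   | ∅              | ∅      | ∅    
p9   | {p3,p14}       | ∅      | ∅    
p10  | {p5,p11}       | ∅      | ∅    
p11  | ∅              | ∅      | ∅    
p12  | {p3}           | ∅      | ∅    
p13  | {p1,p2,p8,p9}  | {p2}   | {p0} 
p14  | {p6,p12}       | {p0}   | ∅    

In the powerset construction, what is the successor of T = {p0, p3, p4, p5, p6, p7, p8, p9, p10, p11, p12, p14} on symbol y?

p5 on y → {p3}.
No y-transition from p0, p3, p4, p6, p7, p8, p9, p10, p11, p12, p14.
Union after reading y: {p3}.
Now take the lambda-closure:
From p3 via lambda: add p4.
From p4 via lambda: add p7.
From p7 via lambda: add p0, p8.
From p0 via lambda: add p5.
From p5 via lambda: add p9.
From p9 via lambda: add p14.
From p14 via lambda: add p6, p12.
No new states can be added; the closed set is {p0, p3, p4, p5, p6, p7, p8, p9, p12, p14}.

{p0, p3, p4, p5, p6, p7, p8, p9, p12, p14}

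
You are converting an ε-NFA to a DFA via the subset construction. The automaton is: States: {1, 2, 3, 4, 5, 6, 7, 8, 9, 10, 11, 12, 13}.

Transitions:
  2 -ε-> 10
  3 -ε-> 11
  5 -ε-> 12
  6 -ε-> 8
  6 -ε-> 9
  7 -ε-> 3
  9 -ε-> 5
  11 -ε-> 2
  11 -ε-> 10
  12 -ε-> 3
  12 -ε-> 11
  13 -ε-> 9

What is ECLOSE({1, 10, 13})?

{1, 2, 3, 5, 9, 10, 11, 12, 13}

Start with {1, 10, 13}.
From 13 via ε: add 9.
From 9 via ε: add 5.
From 5 via ε: add 12.
From 12 via ε: add 3, 11.
From 11 via ε: add 2.
No new states can be added; the closed set is {1, 2, 3, 5, 9, 10, 11, 12, 13}.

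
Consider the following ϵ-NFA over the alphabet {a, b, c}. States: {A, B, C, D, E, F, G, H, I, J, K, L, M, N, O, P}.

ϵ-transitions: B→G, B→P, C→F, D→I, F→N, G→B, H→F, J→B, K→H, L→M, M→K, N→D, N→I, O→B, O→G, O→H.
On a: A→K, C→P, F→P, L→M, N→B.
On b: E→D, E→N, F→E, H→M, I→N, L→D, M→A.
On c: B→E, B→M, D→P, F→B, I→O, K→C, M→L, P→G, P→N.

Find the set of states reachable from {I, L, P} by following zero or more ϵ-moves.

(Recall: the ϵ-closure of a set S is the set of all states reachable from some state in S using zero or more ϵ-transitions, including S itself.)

Start with {I, L, P}.
From L via ϵ: add M.
From M via ϵ: add K.
From K via ϵ: add H.
From H via ϵ: add F.
From F via ϵ: add N.
From N via ϵ: add D.
No new states can be added; the closed set is {D, F, H, I, K, L, M, N, P}.

{D, F, H, I, K, L, M, N, P}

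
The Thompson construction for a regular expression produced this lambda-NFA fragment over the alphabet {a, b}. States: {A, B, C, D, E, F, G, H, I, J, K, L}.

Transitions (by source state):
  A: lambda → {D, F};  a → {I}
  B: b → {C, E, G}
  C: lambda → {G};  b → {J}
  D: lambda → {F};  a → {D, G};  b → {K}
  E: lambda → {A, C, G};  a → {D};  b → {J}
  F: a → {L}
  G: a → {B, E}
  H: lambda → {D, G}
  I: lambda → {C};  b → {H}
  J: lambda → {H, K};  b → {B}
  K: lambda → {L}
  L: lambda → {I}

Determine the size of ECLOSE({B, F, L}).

6

Start with {B, F, L}.
From L via lambda: add I.
From I via lambda: add C.
From C via lambda: add G.
lambda-closure = {B, C, F, G, I, L}, which has 6 states.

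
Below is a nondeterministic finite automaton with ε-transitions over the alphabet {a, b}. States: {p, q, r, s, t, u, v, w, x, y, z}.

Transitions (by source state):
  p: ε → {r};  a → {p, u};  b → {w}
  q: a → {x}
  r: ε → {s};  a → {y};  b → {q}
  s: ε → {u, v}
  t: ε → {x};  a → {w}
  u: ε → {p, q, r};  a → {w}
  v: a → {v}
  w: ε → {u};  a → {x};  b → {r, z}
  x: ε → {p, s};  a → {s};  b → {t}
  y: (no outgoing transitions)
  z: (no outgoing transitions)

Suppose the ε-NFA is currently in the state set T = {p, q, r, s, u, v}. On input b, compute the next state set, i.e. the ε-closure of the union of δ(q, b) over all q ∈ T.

{p, q, r, s, u, v, w}

p on b → {w}.
r on b → {q}.
No b-transition from q, s, u, v.
Union after reading b: {q, w}.
Now take the ε-closure:
From w via ε: add u.
From u via ε: add p, r.
From r via ε: add s.
From s via ε: add v.
No new states can be added; the closed set is {p, q, r, s, u, v, w}.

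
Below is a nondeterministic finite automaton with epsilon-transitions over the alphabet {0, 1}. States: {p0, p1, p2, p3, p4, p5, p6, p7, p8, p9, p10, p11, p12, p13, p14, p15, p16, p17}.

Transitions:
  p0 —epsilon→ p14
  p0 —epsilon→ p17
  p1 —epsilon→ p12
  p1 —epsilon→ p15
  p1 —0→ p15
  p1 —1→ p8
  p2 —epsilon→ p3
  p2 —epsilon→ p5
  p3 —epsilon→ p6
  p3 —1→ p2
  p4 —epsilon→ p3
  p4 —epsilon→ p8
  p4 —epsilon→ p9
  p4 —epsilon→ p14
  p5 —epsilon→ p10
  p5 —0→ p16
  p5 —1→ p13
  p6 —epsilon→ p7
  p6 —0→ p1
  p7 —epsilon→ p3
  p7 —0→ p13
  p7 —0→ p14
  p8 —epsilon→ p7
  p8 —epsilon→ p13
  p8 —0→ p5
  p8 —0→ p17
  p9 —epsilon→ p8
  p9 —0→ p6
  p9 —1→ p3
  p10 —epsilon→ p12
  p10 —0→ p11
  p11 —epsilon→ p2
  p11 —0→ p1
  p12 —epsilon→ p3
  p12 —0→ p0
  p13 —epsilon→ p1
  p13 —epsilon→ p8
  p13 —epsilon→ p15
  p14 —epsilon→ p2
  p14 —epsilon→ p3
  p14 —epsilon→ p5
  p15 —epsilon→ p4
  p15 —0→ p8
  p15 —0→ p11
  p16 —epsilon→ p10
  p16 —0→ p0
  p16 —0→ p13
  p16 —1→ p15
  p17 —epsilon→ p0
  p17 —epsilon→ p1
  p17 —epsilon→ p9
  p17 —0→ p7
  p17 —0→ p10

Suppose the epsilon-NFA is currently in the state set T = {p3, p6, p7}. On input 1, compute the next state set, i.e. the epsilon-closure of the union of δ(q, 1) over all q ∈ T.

{p2, p3, p5, p6, p7, p10, p12}

p3 on 1 → {p2}.
No 1-transition from p6, p7.
Union after reading 1: {p2}.
Now take the epsilon-closure:
From p2 via epsilon: add p3, p5.
From p3 via epsilon: add p6.
From p5 via epsilon: add p10.
From p6 via epsilon: add p7.
From p10 via epsilon: add p12.
No new states can be added; the closed set is {p2, p3, p5, p6, p7, p10, p12}.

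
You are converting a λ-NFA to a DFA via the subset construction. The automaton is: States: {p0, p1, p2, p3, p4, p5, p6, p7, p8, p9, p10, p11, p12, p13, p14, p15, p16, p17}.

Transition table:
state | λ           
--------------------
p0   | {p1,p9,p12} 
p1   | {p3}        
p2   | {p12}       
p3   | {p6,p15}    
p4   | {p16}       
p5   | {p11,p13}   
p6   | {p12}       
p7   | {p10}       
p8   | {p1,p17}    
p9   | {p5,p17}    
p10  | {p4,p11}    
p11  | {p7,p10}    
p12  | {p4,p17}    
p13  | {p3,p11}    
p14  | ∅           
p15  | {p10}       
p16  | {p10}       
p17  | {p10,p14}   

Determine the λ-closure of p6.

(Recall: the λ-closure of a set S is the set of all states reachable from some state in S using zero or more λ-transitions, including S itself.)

Start with {p6}.
From p6 via λ: add p12.
From p12 via λ: add p4, p17.
From p4 via λ: add p16.
From p17 via λ: add p10, p14.
From p10 via λ: add p11.
From p11 via λ: add p7.
No new states can be added; the closed set is {p4, p6, p7, p10, p11, p12, p14, p16, p17}.

{p4, p6, p7, p10, p11, p12, p14, p16, p17}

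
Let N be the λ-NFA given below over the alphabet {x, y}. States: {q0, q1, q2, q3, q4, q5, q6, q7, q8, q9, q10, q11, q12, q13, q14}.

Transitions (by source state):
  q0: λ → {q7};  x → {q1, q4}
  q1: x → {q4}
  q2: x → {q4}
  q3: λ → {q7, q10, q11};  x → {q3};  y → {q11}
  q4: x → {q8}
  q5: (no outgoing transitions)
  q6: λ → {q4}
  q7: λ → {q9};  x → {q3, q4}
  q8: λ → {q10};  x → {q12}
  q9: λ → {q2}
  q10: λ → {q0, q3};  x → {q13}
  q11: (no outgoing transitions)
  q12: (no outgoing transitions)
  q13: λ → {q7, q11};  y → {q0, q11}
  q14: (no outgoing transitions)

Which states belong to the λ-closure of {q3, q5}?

Start with {q3, q5}.
From q3 via λ: add q7, q10, q11.
From q7 via λ: add q9.
From q10 via λ: add q0.
From q9 via λ: add q2.
No new states can be added; the closed set is {q0, q2, q3, q5, q7, q9, q10, q11}.

{q0, q2, q3, q5, q7, q9, q10, q11}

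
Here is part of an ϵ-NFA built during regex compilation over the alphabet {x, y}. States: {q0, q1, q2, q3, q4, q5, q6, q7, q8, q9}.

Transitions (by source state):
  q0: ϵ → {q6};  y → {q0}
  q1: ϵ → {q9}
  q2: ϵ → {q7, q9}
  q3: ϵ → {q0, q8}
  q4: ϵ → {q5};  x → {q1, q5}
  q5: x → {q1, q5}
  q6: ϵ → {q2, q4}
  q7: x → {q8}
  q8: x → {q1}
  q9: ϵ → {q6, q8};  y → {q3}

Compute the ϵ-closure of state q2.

Start with {q2}.
From q2 via ϵ: add q7, q9.
From q9 via ϵ: add q6, q8.
From q6 via ϵ: add q4.
From q4 via ϵ: add q5.
No new states can be added; the closed set is {q2, q4, q5, q6, q7, q8, q9}.

{q2, q4, q5, q6, q7, q8, q9}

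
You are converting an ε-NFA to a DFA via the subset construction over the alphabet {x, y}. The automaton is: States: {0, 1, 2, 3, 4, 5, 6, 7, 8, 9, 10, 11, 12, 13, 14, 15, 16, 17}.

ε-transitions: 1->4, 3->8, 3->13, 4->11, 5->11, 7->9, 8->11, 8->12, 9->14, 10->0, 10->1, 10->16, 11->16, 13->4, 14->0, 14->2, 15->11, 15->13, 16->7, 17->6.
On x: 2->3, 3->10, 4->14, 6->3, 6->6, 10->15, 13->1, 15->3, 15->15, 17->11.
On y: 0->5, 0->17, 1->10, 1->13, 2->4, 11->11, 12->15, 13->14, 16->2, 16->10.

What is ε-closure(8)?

{0, 2, 7, 8, 9, 11, 12, 14, 16}

Start with {8}.
From 8 via ε: add 11, 12.
From 11 via ε: add 16.
From 16 via ε: add 7.
From 7 via ε: add 9.
From 9 via ε: add 14.
From 14 via ε: add 0, 2.
No new states can be added; the closed set is {0, 2, 7, 8, 9, 11, 12, 14, 16}.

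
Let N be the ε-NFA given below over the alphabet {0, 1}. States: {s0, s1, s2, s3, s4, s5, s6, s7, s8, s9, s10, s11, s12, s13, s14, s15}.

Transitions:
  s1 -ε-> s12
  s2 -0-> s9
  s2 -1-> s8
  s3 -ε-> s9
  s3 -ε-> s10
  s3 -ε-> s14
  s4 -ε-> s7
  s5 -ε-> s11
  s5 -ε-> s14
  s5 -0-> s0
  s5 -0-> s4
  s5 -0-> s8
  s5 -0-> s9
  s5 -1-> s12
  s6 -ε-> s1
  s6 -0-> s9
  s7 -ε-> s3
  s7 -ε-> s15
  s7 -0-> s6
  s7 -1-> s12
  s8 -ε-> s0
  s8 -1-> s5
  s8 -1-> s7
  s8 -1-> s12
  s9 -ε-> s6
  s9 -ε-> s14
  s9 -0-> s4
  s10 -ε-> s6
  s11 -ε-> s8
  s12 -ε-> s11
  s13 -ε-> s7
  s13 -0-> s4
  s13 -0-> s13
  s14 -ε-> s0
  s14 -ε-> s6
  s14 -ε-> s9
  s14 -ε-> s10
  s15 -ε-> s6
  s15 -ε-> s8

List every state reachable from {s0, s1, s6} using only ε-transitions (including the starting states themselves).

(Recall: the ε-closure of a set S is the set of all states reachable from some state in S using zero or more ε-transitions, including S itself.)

{s0, s1, s6, s8, s11, s12}

Start with {s0, s1, s6}.
From s1 via ε: add s12.
From s12 via ε: add s11.
From s11 via ε: add s8.
No new states can be added; the closed set is {s0, s1, s6, s8, s11, s12}.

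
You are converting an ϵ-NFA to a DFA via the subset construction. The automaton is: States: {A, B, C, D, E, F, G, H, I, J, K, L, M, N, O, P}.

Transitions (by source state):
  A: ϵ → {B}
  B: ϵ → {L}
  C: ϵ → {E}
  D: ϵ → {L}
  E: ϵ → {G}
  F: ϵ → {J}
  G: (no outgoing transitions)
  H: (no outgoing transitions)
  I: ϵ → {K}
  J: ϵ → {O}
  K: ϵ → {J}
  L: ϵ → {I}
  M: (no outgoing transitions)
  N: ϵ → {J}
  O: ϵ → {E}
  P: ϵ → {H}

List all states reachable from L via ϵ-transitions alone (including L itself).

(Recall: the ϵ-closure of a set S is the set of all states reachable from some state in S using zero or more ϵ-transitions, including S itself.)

{E, G, I, J, K, L, O}

Start with {L}.
From L via ϵ: add I.
From I via ϵ: add K.
From K via ϵ: add J.
From J via ϵ: add O.
From O via ϵ: add E.
From E via ϵ: add G.
No new states can be added; the closed set is {E, G, I, J, K, L, O}.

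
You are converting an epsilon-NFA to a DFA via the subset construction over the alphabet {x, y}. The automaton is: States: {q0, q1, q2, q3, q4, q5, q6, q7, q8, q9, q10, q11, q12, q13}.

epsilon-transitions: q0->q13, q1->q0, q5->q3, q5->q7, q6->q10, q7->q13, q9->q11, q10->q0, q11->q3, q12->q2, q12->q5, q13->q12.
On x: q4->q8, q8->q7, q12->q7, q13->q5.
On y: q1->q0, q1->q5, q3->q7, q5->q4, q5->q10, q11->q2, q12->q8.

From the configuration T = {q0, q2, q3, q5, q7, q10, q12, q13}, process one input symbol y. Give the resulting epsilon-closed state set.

q3 on y → {q7}.
q5 on y → {q4, q10}.
q12 on y → {q8}.
No y-transition from q0, q2, q7, q10, q13.
Union after reading y: {q4, q7, q8, q10}.
Now take the epsilon-closure:
From q7 via epsilon: add q13.
From q10 via epsilon: add q0.
From q13 via epsilon: add q12.
From q12 via epsilon: add q2, q5.
From q5 via epsilon: add q3.
No new states can be added; the closed set is {q0, q2, q3, q4, q5, q7, q8, q10, q12, q13}.

{q0, q2, q3, q4, q5, q7, q8, q10, q12, q13}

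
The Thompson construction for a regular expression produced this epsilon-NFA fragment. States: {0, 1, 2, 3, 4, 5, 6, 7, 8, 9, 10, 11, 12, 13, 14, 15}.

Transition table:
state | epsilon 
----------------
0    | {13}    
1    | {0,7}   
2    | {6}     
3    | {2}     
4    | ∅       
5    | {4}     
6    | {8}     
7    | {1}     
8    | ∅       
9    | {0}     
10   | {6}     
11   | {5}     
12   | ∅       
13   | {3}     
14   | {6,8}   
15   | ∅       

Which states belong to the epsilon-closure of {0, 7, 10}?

{0, 1, 2, 3, 6, 7, 8, 10, 13}

Start with {0, 7, 10}.
From 0 via epsilon: add 13.
From 7 via epsilon: add 1.
From 10 via epsilon: add 6.
From 6 via epsilon: add 8.
From 13 via epsilon: add 3.
From 3 via epsilon: add 2.
No new states can be added; the closed set is {0, 1, 2, 3, 6, 7, 8, 10, 13}.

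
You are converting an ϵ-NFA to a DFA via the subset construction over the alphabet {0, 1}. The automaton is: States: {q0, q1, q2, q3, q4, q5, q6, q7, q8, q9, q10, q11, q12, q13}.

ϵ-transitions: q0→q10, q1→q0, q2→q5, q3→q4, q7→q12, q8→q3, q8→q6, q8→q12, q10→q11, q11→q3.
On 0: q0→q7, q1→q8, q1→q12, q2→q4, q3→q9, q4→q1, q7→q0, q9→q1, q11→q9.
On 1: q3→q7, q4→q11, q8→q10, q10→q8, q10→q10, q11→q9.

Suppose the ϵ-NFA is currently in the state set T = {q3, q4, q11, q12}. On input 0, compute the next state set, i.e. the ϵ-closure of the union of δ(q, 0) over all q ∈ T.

{q0, q1, q3, q4, q9, q10, q11}

q3 on 0 → {q9}.
q4 on 0 → {q1}.
q11 on 0 → {q9}.
No 0-transition from q12.
Union after reading 0: {q1, q9}.
Now take the ϵ-closure:
From q1 via ϵ: add q0.
From q0 via ϵ: add q10.
From q10 via ϵ: add q11.
From q11 via ϵ: add q3.
From q3 via ϵ: add q4.
No new states can be added; the closed set is {q0, q1, q3, q4, q9, q10, q11}.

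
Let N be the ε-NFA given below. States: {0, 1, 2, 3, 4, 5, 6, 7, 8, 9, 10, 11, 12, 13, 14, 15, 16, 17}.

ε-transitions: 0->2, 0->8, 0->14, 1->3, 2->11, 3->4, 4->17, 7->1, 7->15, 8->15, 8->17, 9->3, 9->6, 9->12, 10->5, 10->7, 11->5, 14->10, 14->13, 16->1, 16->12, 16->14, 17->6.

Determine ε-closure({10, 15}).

{1, 3, 4, 5, 6, 7, 10, 15, 17}

Start with {10, 15}.
From 10 via ε: add 5, 7.
From 7 via ε: add 1.
From 1 via ε: add 3.
From 3 via ε: add 4.
From 4 via ε: add 17.
From 17 via ε: add 6.
No new states can be added; the closed set is {1, 3, 4, 5, 6, 7, 10, 15, 17}.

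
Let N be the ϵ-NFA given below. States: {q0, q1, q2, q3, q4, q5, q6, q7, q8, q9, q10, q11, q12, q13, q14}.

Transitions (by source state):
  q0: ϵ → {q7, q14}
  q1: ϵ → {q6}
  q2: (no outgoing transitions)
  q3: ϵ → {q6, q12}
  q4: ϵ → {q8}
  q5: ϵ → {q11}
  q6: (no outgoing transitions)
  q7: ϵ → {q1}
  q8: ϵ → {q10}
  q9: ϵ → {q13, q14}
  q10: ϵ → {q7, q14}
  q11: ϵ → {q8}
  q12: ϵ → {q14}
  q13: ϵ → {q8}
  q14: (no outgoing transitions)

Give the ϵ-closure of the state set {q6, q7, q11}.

{q1, q6, q7, q8, q10, q11, q14}

Start with {q6, q7, q11}.
From q7 via ϵ: add q1.
From q11 via ϵ: add q8.
From q8 via ϵ: add q10.
From q10 via ϵ: add q14.
No new states can be added; the closed set is {q1, q6, q7, q8, q10, q11, q14}.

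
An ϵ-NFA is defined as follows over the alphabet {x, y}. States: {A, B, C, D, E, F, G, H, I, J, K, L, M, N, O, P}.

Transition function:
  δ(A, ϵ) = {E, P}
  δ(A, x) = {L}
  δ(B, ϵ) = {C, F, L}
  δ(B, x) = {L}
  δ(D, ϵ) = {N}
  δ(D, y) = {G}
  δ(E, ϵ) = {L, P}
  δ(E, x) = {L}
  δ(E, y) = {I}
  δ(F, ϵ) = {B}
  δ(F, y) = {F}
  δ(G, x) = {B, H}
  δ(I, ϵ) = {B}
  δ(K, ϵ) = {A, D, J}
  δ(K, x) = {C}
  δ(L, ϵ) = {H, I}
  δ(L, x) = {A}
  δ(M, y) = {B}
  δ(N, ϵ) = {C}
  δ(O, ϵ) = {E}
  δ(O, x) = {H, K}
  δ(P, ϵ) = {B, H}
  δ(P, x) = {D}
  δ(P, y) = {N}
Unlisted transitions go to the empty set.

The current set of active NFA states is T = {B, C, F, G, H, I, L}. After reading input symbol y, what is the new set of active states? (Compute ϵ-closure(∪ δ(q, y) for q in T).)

F on y → {F}.
No y-transition from B, C, G, H, I, L.
Union after reading y: {F}.
Now take the ϵ-closure:
From F via ϵ: add B.
From B via ϵ: add C, L.
From L via ϵ: add H, I.
No new states can be added; the closed set is {B, C, F, H, I, L}.

{B, C, F, H, I, L}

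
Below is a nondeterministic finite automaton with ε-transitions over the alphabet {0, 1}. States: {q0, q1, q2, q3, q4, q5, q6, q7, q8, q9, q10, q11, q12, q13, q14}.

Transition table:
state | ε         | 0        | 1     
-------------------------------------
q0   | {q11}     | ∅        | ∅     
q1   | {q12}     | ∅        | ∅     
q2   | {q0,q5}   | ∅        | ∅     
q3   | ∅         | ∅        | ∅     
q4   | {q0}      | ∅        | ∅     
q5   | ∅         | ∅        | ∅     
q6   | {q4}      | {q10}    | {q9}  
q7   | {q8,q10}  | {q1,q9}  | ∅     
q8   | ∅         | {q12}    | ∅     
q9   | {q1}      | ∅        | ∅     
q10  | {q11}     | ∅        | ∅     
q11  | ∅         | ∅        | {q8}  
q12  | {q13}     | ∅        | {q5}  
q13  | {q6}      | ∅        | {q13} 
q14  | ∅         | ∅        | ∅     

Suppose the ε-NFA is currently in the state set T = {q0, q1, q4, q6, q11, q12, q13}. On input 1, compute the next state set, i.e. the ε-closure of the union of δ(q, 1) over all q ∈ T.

{q0, q1, q4, q5, q6, q8, q9, q11, q12, q13}

q6 on 1 → {q9}.
q11 on 1 → {q8}.
q12 on 1 → {q5}.
q13 on 1 → {q13}.
No 1-transition from q0, q1, q4.
Union after reading 1: {q5, q8, q9, q13}.
Now take the ε-closure:
From q9 via ε: add q1.
From q13 via ε: add q6.
From q1 via ε: add q12.
From q6 via ε: add q4.
From q4 via ε: add q0.
From q0 via ε: add q11.
No new states can be added; the closed set is {q0, q1, q4, q5, q6, q8, q9, q11, q12, q13}.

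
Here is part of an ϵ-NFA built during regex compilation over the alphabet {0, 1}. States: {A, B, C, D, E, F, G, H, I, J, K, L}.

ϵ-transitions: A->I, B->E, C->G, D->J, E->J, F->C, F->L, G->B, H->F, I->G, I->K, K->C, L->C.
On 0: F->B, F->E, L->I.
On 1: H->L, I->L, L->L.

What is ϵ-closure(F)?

{B, C, E, F, G, J, L}

Start with {F}.
From F via ϵ: add C, L.
From C via ϵ: add G.
From G via ϵ: add B.
From B via ϵ: add E.
From E via ϵ: add J.
No new states can be added; the closed set is {B, C, E, F, G, J, L}.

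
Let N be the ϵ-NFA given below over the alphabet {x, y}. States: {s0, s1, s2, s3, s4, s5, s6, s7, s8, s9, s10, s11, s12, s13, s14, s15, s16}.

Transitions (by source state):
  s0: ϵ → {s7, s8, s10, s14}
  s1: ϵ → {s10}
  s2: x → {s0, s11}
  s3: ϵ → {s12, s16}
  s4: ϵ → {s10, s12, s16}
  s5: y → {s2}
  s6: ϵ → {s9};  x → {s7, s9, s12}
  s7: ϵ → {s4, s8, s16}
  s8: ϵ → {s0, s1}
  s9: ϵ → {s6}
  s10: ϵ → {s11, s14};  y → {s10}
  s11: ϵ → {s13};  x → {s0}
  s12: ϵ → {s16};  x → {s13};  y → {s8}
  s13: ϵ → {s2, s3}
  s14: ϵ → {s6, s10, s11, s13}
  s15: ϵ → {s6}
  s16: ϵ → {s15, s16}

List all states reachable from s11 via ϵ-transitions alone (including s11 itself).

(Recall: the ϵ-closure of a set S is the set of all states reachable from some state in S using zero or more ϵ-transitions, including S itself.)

Start with {s11}.
From s11 via ϵ: add s13.
From s13 via ϵ: add s2, s3.
From s3 via ϵ: add s12, s16.
From s16 via ϵ: add s15.
From s15 via ϵ: add s6.
From s6 via ϵ: add s9.
No new states can be added; the closed set is {s2, s3, s6, s9, s11, s12, s13, s15, s16}.

{s2, s3, s6, s9, s11, s12, s13, s15, s16}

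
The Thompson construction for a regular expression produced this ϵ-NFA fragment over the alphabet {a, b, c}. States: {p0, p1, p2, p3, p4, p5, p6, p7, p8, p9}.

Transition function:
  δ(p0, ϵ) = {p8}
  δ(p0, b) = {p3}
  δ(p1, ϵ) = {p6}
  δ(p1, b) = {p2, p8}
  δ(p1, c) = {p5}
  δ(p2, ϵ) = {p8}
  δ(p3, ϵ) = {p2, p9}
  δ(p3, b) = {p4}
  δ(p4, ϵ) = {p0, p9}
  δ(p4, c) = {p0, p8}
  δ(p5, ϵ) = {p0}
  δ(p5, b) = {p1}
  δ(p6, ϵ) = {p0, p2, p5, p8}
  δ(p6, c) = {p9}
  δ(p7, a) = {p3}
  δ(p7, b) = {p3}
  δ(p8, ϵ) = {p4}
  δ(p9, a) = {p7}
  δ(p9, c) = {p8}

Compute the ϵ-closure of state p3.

{p0, p2, p3, p4, p8, p9}

Start with {p3}.
From p3 via ϵ: add p2, p9.
From p2 via ϵ: add p8.
From p8 via ϵ: add p4.
From p4 via ϵ: add p0.
No new states can be added; the closed set is {p0, p2, p3, p4, p8, p9}.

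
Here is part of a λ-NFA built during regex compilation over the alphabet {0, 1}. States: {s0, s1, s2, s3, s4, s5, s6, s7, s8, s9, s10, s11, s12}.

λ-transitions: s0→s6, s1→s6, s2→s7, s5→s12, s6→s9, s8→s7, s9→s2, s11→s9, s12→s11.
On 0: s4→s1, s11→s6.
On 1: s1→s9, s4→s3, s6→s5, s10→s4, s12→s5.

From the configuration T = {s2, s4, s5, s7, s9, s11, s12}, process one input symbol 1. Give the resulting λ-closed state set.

s4 on 1 → {s3}.
s12 on 1 → {s5}.
No 1-transition from s2, s5, s7, s9, s11.
Union after reading 1: {s3, s5}.
Now take the λ-closure:
From s5 via λ: add s12.
From s12 via λ: add s11.
From s11 via λ: add s9.
From s9 via λ: add s2.
From s2 via λ: add s7.
No new states can be added; the closed set is {s2, s3, s5, s7, s9, s11, s12}.

{s2, s3, s5, s7, s9, s11, s12}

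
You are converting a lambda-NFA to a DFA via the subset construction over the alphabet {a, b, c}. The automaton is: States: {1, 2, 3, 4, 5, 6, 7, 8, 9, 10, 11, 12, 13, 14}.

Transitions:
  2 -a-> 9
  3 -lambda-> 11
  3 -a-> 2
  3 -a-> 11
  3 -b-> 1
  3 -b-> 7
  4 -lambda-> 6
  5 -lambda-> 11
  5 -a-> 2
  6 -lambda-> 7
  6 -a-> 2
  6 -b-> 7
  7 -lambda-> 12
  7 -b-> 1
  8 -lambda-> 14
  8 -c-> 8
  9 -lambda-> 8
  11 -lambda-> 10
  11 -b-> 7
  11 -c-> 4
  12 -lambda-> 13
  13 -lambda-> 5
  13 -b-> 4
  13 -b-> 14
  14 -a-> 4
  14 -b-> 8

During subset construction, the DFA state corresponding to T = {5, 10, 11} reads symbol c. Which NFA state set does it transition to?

{4, 5, 6, 7, 10, 11, 12, 13}

11 on c → {4}.
No c-transition from 5, 10.
Union after reading c: {4}.
Now take the lambda-closure:
From 4 via lambda: add 6.
From 6 via lambda: add 7.
From 7 via lambda: add 12.
From 12 via lambda: add 13.
From 13 via lambda: add 5.
From 5 via lambda: add 11.
From 11 via lambda: add 10.
No new states can be added; the closed set is {4, 5, 6, 7, 10, 11, 12, 13}.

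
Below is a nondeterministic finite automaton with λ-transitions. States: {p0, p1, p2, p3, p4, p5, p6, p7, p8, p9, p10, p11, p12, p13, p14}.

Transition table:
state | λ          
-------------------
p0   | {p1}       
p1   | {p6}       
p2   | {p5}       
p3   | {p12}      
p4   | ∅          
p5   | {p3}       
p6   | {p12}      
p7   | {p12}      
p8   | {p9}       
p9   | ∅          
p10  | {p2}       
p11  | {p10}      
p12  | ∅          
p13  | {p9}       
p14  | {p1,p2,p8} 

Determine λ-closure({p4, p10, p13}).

Start with {p4, p10, p13}.
From p10 via λ: add p2.
From p13 via λ: add p9.
From p2 via λ: add p5.
From p5 via λ: add p3.
From p3 via λ: add p12.
No new states can be added; the closed set is {p2, p3, p4, p5, p9, p10, p12, p13}.

{p2, p3, p4, p5, p9, p10, p12, p13}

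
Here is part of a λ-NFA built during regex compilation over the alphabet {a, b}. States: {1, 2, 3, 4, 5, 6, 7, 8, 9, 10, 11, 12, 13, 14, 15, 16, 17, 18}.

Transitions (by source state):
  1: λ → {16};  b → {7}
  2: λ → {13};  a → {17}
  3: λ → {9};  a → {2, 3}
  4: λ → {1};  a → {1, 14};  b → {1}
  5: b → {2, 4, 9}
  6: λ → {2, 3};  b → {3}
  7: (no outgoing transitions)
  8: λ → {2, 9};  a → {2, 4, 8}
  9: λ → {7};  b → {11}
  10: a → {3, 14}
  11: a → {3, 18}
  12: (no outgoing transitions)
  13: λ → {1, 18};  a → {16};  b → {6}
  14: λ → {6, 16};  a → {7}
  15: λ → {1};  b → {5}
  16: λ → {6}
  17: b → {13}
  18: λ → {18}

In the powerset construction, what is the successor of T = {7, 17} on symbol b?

17 on b → {13}.
No b-transition from 7.
Union after reading b: {13}.
Now take the λ-closure:
From 13 via λ: add 1, 18.
From 1 via λ: add 16.
From 16 via λ: add 6.
From 6 via λ: add 2, 3.
From 3 via λ: add 9.
From 9 via λ: add 7.
No new states can be added; the closed set is {1, 2, 3, 6, 7, 9, 13, 16, 18}.

{1, 2, 3, 6, 7, 9, 13, 16, 18}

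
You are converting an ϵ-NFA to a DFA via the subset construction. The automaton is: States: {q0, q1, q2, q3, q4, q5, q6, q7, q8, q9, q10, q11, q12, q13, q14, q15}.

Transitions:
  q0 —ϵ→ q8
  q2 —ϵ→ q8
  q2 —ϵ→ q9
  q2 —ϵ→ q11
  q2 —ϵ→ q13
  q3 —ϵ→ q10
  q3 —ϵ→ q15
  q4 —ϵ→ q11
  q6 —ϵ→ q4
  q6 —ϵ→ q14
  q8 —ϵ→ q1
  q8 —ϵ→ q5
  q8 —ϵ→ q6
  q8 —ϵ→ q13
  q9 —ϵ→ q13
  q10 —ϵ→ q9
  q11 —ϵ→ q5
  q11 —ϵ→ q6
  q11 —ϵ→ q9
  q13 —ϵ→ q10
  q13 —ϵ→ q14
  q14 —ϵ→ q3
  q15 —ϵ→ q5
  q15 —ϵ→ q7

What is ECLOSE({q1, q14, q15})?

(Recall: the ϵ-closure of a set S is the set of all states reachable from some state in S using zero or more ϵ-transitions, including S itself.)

{q1, q3, q5, q7, q9, q10, q13, q14, q15}

Start with {q1, q14, q15}.
From q14 via ϵ: add q3.
From q15 via ϵ: add q5, q7.
From q3 via ϵ: add q10.
From q10 via ϵ: add q9.
From q9 via ϵ: add q13.
No new states can be added; the closed set is {q1, q3, q5, q7, q9, q10, q13, q14, q15}.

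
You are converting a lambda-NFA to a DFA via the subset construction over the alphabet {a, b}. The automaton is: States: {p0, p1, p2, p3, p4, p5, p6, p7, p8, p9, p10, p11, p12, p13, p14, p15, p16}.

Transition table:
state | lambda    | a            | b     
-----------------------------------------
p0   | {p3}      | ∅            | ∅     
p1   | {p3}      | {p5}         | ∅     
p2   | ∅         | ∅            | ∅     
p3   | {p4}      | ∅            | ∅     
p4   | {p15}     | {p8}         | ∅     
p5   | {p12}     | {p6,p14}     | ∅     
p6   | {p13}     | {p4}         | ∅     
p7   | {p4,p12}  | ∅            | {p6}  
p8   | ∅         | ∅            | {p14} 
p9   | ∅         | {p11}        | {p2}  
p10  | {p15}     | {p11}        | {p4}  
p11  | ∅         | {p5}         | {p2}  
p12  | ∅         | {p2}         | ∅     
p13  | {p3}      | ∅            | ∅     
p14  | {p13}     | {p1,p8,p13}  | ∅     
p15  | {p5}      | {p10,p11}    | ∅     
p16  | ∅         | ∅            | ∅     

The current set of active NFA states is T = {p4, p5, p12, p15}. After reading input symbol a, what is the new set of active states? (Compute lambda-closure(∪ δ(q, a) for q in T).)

p4 on a → {p8}.
p5 on a → {p6, p14}.
p12 on a → {p2}.
p15 on a → {p10, p11}.
Union after reading a: {p2, p6, p8, p10, p11, p14}.
Now take the lambda-closure:
From p6 via lambda: add p13.
From p10 via lambda: add p15.
From p13 via lambda: add p3.
From p15 via lambda: add p5.
From p3 via lambda: add p4.
From p5 via lambda: add p12.
No new states can be added; the closed set is {p2, p3, p4, p5, p6, p8, p10, p11, p12, p13, p14, p15}.

{p2, p3, p4, p5, p6, p8, p10, p11, p12, p13, p14, p15}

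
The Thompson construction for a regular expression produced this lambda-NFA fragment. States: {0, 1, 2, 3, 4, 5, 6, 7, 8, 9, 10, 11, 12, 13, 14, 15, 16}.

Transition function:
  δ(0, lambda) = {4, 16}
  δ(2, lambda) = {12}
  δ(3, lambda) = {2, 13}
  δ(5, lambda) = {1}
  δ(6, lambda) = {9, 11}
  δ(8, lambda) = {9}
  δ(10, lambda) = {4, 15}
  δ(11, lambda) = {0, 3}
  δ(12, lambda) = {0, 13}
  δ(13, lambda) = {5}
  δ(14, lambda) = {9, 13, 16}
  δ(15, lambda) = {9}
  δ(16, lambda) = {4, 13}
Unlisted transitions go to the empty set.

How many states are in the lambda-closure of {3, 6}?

12

Start with {3, 6}.
From 3 via lambda: add 2, 13.
From 6 via lambda: add 9, 11.
From 2 via lambda: add 12.
From 11 via lambda: add 0.
From 13 via lambda: add 5.
From 0 via lambda: add 4, 16.
From 5 via lambda: add 1.
lambda-closure = {0, 1, 2, 3, 4, 5, 6, 9, 11, 12, 13, 16}, which has 12 states.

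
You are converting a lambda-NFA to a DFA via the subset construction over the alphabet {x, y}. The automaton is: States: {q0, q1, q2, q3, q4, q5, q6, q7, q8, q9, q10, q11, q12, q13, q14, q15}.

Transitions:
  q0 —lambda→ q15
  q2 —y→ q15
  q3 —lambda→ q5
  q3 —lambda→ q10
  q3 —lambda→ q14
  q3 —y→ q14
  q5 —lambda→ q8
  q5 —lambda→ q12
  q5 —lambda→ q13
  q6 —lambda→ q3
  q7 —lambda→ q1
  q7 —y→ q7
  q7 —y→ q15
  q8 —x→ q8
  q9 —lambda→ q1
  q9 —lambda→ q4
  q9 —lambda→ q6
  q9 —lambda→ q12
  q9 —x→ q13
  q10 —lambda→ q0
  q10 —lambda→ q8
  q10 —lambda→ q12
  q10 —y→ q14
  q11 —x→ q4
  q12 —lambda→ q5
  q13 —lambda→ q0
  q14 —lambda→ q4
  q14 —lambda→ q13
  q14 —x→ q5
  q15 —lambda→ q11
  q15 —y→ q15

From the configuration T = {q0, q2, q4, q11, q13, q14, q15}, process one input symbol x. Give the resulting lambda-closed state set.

q11 on x → {q4}.
q14 on x → {q5}.
No x-transition from q0, q2, q4, q13, q15.
Union after reading x: {q4, q5}.
Now take the lambda-closure:
From q5 via lambda: add q8, q12, q13.
From q13 via lambda: add q0.
From q0 via lambda: add q15.
From q15 via lambda: add q11.
No new states can be added; the closed set is {q0, q4, q5, q8, q11, q12, q13, q15}.

{q0, q4, q5, q8, q11, q12, q13, q15}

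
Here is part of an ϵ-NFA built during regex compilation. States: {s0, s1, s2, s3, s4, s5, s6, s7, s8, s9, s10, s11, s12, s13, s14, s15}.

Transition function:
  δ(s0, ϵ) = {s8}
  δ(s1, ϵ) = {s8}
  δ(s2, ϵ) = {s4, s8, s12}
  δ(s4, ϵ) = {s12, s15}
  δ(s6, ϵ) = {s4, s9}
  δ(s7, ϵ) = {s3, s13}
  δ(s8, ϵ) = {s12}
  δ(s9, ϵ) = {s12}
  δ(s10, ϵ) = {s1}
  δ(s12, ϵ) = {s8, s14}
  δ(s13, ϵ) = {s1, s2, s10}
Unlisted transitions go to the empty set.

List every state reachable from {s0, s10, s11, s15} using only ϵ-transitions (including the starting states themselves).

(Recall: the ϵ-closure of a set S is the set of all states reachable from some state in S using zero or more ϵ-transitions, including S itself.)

Start with {s0, s10, s11, s15}.
From s0 via ϵ: add s8.
From s10 via ϵ: add s1.
From s8 via ϵ: add s12.
From s12 via ϵ: add s14.
No new states can be added; the closed set is {s0, s1, s8, s10, s11, s12, s14, s15}.

{s0, s1, s8, s10, s11, s12, s14, s15}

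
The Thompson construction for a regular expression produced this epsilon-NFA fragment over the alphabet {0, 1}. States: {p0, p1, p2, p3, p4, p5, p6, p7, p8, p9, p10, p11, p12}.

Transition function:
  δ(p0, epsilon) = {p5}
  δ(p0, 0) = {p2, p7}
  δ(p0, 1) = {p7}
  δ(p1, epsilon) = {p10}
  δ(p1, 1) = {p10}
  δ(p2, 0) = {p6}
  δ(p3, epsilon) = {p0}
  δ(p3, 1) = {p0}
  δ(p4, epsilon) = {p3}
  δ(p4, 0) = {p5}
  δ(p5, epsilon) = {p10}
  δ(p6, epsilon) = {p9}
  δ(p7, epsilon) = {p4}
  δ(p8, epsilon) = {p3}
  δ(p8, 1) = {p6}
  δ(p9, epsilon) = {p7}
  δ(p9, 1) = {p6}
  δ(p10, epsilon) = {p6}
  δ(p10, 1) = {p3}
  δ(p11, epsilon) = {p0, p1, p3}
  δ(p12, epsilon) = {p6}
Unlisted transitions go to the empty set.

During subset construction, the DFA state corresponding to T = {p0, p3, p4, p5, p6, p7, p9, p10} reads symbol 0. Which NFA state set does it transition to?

p0 on 0 → {p2, p7}.
p4 on 0 → {p5}.
No 0-transition from p3, p5, p6, p7, p9, p10.
Union after reading 0: {p2, p5, p7}.
Now take the epsilon-closure:
From p5 via epsilon: add p10.
From p7 via epsilon: add p4.
From p4 via epsilon: add p3.
From p10 via epsilon: add p6.
From p3 via epsilon: add p0.
From p6 via epsilon: add p9.
No new states can be added; the closed set is {p0, p2, p3, p4, p5, p6, p7, p9, p10}.

{p0, p2, p3, p4, p5, p6, p7, p9, p10}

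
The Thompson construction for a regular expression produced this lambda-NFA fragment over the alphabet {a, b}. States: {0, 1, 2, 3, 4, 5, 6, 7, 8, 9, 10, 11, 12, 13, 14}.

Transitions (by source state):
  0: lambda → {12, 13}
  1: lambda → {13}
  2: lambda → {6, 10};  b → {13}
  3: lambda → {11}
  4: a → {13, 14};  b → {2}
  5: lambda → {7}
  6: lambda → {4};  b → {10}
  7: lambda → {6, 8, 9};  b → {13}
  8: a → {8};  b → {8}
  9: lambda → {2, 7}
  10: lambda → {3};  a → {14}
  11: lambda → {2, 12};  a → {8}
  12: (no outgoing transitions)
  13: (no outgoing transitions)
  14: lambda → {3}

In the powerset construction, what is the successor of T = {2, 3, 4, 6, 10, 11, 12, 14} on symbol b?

2 on b → {13}.
4 on b → {2}.
6 on b → {10}.
No b-transition from 3, 10, 11, 12, 14.
Union after reading b: {2, 10, 13}.
Now take the lambda-closure:
From 2 via lambda: add 6.
From 10 via lambda: add 3.
From 3 via lambda: add 11.
From 6 via lambda: add 4.
From 11 via lambda: add 12.
No new states can be added; the closed set is {2, 3, 4, 6, 10, 11, 12, 13}.

{2, 3, 4, 6, 10, 11, 12, 13}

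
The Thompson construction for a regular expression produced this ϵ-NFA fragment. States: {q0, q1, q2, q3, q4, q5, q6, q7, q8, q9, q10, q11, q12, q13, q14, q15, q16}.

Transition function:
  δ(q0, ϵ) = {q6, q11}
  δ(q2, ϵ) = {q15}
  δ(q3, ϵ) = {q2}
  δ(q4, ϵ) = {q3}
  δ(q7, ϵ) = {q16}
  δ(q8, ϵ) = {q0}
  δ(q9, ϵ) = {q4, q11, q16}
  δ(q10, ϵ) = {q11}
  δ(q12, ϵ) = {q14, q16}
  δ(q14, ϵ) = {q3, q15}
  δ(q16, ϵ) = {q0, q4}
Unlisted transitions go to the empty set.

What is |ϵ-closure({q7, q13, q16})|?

Start with {q7, q13, q16}.
From q16 via ϵ: add q0, q4.
From q0 via ϵ: add q6, q11.
From q4 via ϵ: add q3.
From q3 via ϵ: add q2.
From q2 via ϵ: add q15.
ϵ-closure = {q0, q2, q3, q4, q6, q7, q11, q13, q15, q16}, which has 10 states.

10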